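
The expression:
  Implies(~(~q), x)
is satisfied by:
  {x: True, q: False}
  {q: False, x: False}
  {q: True, x: True}


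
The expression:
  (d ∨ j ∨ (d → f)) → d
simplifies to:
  d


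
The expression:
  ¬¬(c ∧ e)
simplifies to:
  c ∧ e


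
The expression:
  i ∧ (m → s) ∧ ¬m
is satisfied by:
  {i: True, m: False}


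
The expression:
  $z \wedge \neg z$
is never true.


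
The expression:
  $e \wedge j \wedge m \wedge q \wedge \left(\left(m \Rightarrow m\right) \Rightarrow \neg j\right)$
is never true.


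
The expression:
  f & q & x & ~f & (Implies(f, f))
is never true.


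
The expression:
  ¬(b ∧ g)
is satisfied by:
  {g: False, b: False}
  {b: True, g: False}
  {g: True, b: False}


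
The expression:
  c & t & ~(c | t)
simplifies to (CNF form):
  False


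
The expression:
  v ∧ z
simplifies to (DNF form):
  v ∧ z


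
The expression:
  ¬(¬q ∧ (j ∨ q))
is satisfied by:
  {q: True, j: False}
  {j: False, q: False}
  {j: True, q: True}


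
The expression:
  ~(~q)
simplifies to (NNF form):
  q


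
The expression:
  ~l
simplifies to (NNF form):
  ~l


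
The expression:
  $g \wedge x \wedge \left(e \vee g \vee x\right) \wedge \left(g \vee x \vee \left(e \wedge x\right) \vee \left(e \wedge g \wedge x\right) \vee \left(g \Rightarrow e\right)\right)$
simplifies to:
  $g \wedge x$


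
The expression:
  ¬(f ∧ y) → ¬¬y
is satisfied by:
  {y: True}


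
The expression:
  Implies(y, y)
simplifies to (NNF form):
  True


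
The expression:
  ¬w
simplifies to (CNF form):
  ¬w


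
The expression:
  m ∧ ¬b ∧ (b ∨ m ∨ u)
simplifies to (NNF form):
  m ∧ ¬b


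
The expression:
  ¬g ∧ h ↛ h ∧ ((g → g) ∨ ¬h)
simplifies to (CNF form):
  False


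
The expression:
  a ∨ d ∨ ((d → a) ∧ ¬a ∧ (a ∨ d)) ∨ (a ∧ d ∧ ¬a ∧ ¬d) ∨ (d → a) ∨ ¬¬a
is always true.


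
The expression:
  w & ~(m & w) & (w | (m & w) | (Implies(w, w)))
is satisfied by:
  {w: True, m: False}


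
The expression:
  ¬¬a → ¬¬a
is always true.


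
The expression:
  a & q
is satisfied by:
  {a: True, q: True}


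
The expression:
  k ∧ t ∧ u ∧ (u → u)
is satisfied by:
  {t: True, u: True, k: True}


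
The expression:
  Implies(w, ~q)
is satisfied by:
  {w: False, q: False}
  {q: True, w: False}
  {w: True, q: False}


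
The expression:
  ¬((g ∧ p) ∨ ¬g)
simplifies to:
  g ∧ ¬p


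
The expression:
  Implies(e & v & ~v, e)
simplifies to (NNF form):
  True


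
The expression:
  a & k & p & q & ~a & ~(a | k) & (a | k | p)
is never true.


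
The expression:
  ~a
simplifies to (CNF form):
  ~a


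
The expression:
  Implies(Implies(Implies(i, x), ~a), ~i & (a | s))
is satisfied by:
  {a: True, s: True, x: True, i: False}
  {a: True, s: True, x: False, i: False}
  {a: True, x: True, s: False, i: False}
  {a: True, x: False, s: False, i: False}
  {s: True, x: True, a: False, i: False}
  {s: True, a: False, x: False, i: False}
  {a: True, i: True, s: True, x: True}
  {a: True, i: True, x: True, s: False}


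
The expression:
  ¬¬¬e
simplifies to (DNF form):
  ¬e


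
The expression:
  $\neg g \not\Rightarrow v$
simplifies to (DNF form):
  $\neg g \wedge \neg v$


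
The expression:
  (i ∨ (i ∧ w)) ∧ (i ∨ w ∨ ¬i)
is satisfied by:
  {i: True}


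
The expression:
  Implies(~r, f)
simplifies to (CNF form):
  f | r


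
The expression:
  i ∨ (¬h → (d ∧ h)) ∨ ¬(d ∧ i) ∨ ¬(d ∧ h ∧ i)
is always true.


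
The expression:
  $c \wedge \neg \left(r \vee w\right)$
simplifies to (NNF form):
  $c \wedge \neg r \wedge \neg w$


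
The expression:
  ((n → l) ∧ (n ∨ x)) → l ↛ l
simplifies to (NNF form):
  (n ∧ ¬l) ∨ (¬n ∧ ¬x)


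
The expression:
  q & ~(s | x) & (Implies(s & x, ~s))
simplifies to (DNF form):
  q & ~s & ~x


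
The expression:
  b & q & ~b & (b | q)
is never true.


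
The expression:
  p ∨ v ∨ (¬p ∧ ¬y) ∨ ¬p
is always true.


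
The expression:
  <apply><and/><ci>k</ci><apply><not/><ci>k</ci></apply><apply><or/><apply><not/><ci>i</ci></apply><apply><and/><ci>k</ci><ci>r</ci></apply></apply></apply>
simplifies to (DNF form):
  <false/>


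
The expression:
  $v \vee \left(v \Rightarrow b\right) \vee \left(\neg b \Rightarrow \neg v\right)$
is always true.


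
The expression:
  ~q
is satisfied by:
  {q: False}


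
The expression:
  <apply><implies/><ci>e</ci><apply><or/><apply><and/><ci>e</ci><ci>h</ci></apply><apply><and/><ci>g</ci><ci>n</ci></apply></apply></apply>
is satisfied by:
  {h: True, n: True, g: True, e: False}
  {h: True, n: True, g: False, e: False}
  {h: True, g: True, e: False, n: False}
  {h: True, g: False, e: False, n: False}
  {n: True, g: True, e: False, h: False}
  {n: True, g: False, e: False, h: False}
  {g: True, n: False, e: False, h: False}
  {g: False, n: False, e: False, h: False}
  {h: True, n: True, e: True, g: True}
  {h: True, n: True, e: True, g: False}
  {h: True, e: True, g: True, n: False}
  {h: True, e: True, g: False, n: False}
  {n: True, e: True, g: True, h: False}


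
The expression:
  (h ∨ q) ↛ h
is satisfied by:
  {q: True, h: False}


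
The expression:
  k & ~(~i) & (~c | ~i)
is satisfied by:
  {i: True, k: True, c: False}


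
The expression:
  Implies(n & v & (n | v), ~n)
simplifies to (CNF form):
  ~n | ~v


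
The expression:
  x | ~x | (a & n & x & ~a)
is always true.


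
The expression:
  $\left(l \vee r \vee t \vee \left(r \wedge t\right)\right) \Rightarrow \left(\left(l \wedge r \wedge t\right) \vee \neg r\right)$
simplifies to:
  $\left(l \wedge t\right) \vee \neg r$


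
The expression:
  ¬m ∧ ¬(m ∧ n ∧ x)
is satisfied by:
  {m: False}


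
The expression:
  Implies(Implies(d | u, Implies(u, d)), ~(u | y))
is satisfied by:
  {d: False, y: False, u: False}
  {u: True, d: False, y: False}
  {u: True, y: True, d: False}
  {d: True, y: False, u: False}


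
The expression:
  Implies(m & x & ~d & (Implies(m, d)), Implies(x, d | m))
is always true.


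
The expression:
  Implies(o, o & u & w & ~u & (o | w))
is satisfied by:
  {o: False}


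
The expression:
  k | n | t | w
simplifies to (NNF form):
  k | n | t | w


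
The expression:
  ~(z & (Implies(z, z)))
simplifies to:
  ~z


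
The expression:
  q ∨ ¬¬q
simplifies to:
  q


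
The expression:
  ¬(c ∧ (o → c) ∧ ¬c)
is always true.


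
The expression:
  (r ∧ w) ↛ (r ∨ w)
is never true.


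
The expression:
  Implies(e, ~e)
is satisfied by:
  {e: False}


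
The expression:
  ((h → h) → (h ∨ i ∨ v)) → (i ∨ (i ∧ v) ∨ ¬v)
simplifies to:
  i ∨ ¬v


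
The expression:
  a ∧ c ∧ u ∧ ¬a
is never true.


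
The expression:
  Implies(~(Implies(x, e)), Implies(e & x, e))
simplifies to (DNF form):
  True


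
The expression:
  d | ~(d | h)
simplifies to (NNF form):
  d | ~h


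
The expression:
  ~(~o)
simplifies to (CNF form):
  o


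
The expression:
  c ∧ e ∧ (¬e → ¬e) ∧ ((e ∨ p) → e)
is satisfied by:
  {c: True, e: True}


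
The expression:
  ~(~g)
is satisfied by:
  {g: True}


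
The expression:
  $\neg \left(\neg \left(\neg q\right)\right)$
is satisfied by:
  {q: False}


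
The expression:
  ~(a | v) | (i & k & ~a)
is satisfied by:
  {i: True, k: True, v: False, a: False}
  {i: True, k: False, v: False, a: False}
  {k: True, i: False, v: False, a: False}
  {i: False, k: False, v: False, a: False}
  {i: True, v: True, k: True, a: False}


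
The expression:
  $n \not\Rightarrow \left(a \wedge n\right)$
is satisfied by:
  {n: True, a: False}


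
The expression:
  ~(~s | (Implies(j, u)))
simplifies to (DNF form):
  j & s & ~u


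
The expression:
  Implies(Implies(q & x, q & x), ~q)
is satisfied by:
  {q: False}


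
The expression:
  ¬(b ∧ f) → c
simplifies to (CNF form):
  (b ∨ c) ∧ (c ∨ f)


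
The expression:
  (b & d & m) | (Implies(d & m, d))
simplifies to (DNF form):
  True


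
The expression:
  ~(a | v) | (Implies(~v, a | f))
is always true.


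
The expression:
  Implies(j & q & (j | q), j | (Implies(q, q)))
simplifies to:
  True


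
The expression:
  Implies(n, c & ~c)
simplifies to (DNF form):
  ~n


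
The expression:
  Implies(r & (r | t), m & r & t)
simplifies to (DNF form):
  ~r | (m & t)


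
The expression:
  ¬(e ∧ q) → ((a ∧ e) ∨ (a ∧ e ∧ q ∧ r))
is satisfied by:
  {e: True, a: True, q: True}
  {e: True, a: True, q: False}
  {e: True, q: True, a: False}


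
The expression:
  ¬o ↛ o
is always true.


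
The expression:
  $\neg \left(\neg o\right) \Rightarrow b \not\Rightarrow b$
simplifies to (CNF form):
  $\neg o$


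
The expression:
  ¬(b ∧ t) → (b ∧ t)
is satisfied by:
  {t: True, b: True}


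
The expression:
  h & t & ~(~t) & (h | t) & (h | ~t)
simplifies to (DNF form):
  h & t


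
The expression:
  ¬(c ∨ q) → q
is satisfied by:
  {q: True, c: True}
  {q: True, c: False}
  {c: True, q: False}


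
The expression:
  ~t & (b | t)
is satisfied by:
  {b: True, t: False}


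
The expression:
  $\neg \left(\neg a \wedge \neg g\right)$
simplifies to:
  $a \vee g$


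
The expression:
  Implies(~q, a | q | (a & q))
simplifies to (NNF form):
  a | q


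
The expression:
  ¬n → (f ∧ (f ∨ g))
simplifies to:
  f ∨ n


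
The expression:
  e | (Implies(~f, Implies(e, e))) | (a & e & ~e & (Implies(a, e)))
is always true.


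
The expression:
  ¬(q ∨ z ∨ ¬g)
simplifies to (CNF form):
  g ∧ ¬q ∧ ¬z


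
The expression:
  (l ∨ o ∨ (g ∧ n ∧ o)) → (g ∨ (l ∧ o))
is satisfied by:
  {g: True, o: False, l: False}
  {g: True, l: True, o: False}
  {g: True, o: True, l: False}
  {g: True, l: True, o: True}
  {l: False, o: False, g: False}
  {l: True, o: True, g: False}


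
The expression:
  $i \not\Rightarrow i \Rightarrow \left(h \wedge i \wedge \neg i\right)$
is always true.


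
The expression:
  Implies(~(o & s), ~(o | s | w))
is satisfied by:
  {o: True, s: True, w: False}
  {o: True, w: True, s: True}
  {w: False, s: False, o: False}


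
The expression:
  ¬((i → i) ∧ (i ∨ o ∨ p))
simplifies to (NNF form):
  ¬i ∧ ¬o ∧ ¬p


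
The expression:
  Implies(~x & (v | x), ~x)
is always true.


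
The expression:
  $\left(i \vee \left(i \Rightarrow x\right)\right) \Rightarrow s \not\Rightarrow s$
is never true.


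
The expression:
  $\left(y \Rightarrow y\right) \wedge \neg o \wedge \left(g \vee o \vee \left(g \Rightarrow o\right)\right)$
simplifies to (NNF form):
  $\neg o$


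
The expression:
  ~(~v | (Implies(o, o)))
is never true.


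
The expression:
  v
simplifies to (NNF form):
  v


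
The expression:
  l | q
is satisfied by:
  {q: True, l: True}
  {q: True, l: False}
  {l: True, q: False}


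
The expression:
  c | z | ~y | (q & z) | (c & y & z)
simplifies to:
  c | z | ~y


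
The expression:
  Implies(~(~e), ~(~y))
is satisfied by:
  {y: True, e: False}
  {e: False, y: False}
  {e: True, y: True}


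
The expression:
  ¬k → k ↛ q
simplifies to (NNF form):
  k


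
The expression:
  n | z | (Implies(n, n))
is always true.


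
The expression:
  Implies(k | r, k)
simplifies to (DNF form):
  k | ~r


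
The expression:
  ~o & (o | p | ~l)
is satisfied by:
  {p: True, o: False, l: False}
  {o: False, l: False, p: False}
  {p: True, l: True, o: False}


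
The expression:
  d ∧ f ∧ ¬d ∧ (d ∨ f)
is never true.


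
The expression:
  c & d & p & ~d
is never true.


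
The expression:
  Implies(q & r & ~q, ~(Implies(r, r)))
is always true.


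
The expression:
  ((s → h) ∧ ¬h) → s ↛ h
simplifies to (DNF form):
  h ∨ s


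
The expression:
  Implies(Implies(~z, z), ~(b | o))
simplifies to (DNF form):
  ~z | (~b & ~o)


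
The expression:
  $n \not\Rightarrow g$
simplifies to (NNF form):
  $n \wedge \neg g$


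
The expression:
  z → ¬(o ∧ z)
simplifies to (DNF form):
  ¬o ∨ ¬z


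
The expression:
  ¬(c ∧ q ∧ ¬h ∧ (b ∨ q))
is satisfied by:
  {h: True, c: False, q: False}
  {c: False, q: False, h: False}
  {h: True, q: True, c: False}
  {q: True, c: False, h: False}
  {h: True, c: True, q: False}
  {c: True, h: False, q: False}
  {h: True, q: True, c: True}


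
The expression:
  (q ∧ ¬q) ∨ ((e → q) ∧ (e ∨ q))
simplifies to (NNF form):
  q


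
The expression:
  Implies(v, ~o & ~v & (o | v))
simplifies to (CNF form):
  ~v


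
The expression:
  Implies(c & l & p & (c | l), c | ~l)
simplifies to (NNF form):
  True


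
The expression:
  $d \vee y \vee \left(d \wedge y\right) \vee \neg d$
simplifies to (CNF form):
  $\text{True}$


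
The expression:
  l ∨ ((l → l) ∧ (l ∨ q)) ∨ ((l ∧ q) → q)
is always true.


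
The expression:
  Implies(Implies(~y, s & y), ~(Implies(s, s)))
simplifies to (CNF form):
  ~y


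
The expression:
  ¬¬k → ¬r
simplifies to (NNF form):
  ¬k ∨ ¬r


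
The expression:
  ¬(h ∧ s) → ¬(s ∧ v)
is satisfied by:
  {h: True, s: False, v: False}
  {s: False, v: False, h: False}
  {h: True, v: True, s: False}
  {v: True, s: False, h: False}
  {h: True, s: True, v: False}
  {s: True, h: False, v: False}
  {h: True, v: True, s: True}


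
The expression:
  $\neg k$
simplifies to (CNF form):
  $\neg k$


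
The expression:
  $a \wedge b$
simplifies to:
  $a \wedge b$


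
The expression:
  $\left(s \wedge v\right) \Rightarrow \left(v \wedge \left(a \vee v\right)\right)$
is always true.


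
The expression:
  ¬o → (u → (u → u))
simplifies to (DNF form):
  True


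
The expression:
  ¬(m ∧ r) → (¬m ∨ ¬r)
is always true.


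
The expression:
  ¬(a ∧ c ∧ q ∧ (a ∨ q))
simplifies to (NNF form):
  ¬a ∨ ¬c ∨ ¬q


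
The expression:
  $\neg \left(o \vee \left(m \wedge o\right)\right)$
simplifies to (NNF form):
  $\neg o$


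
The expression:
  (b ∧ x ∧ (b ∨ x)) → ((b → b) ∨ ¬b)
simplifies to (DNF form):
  True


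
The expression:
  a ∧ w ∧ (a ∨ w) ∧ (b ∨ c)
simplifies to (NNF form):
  a ∧ w ∧ (b ∨ c)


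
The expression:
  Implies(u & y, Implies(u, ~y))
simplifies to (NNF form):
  ~u | ~y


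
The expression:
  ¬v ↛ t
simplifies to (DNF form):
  t ∨ ¬v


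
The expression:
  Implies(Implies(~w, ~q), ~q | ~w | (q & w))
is always true.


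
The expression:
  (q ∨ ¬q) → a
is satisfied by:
  {a: True}


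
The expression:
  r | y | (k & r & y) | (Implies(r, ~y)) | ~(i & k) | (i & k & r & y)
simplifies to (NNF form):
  True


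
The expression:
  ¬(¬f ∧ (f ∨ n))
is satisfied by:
  {f: True, n: False}
  {n: False, f: False}
  {n: True, f: True}


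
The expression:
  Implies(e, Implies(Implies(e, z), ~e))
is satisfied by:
  {e: False, z: False}
  {z: True, e: False}
  {e: True, z: False}


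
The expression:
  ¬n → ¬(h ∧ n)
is always true.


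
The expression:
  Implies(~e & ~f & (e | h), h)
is always true.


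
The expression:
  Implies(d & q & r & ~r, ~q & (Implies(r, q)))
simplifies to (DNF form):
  True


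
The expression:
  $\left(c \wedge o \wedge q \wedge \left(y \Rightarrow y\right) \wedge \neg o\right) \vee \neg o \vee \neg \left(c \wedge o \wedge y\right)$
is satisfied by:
  {c: False, o: False, y: False}
  {y: True, c: False, o: False}
  {o: True, c: False, y: False}
  {y: True, o: True, c: False}
  {c: True, y: False, o: False}
  {y: True, c: True, o: False}
  {o: True, c: True, y: False}


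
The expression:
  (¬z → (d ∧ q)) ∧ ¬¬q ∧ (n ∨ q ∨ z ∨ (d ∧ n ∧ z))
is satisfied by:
  {d: True, z: True, q: True}
  {d: True, q: True, z: False}
  {z: True, q: True, d: False}


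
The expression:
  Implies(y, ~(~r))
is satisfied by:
  {r: True, y: False}
  {y: False, r: False}
  {y: True, r: True}


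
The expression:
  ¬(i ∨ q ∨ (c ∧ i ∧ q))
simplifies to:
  ¬i ∧ ¬q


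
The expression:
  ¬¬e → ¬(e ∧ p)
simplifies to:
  ¬e ∨ ¬p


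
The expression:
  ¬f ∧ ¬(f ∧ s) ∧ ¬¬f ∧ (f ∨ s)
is never true.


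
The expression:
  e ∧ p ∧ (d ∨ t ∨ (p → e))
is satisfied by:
  {p: True, e: True}


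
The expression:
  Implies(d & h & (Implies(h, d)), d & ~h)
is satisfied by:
  {h: False, d: False}
  {d: True, h: False}
  {h: True, d: False}


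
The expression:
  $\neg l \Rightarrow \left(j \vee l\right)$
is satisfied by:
  {l: True, j: True}
  {l: True, j: False}
  {j: True, l: False}


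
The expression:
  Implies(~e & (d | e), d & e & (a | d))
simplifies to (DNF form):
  e | ~d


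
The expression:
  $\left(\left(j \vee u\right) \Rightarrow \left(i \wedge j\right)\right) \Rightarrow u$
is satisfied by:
  {u: True, j: True, i: False}
  {u: True, i: False, j: False}
  {u: True, j: True, i: True}
  {u: True, i: True, j: False}
  {j: True, i: False, u: False}


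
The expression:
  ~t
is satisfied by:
  {t: False}


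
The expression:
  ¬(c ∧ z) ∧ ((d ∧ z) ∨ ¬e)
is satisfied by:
  {d: True, c: False, e: False, z: False}
  {d: False, c: False, e: False, z: False}
  {z: True, d: True, c: False, e: False}
  {z: True, d: False, c: False, e: False}
  {c: True, d: True, z: False, e: False}
  {c: True, z: False, d: False, e: False}
  {c: False, e: True, z: True, d: True}


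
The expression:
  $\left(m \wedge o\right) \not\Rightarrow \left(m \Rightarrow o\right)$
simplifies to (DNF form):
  $\text{False}$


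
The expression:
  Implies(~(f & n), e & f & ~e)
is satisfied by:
  {f: True, n: True}


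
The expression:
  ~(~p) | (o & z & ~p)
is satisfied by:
  {o: True, p: True, z: True}
  {o: True, p: True, z: False}
  {p: True, z: True, o: False}
  {p: True, z: False, o: False}
  {o: True, z: True, p: False}


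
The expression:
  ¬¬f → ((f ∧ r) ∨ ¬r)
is always true.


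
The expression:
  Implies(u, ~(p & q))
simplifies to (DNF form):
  ~p | ~q | ~u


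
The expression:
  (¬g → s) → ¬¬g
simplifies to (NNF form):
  g ∨ ¬s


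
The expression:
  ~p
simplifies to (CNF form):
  ~p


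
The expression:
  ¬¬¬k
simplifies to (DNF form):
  ¬k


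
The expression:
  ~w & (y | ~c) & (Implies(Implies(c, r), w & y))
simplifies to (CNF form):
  c & y & ~r & ~w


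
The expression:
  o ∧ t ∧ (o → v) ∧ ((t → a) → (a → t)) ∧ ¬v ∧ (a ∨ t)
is never true.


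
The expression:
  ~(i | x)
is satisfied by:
  {x: False, i: False}


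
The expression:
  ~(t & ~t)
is always true.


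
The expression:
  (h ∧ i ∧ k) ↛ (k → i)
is never true.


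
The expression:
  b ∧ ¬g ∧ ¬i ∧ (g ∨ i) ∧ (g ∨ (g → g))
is never true.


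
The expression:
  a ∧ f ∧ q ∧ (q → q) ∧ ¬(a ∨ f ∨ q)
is never true.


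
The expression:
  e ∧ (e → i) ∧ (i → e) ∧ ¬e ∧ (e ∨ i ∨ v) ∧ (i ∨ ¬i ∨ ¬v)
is never true.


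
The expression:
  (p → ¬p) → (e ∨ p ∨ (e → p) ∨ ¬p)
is always true.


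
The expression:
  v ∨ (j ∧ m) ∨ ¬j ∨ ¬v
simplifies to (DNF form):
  True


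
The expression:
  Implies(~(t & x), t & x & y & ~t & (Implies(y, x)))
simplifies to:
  t & x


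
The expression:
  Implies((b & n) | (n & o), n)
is always true.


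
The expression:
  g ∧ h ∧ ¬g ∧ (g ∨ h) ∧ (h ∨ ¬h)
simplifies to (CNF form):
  False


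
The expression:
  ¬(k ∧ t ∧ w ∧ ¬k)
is always true.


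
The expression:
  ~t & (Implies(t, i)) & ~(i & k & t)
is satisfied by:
  {t: False}


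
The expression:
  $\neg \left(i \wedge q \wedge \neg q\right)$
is always true.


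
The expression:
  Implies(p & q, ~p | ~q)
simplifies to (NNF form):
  ~p | ~q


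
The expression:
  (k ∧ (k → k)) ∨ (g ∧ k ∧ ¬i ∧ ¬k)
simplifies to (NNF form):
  k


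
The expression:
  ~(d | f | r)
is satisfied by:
  {d: False, r: False, f: False}


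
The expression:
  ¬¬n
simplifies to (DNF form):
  n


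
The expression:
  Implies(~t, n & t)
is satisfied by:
  {t: True}


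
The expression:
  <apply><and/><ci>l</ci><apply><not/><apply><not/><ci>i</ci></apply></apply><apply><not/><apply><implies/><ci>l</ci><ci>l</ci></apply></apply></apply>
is never true.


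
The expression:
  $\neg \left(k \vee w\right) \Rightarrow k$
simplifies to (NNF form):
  $k \vee w$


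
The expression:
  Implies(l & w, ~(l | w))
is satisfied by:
  {l: False, w: False}
  {w: True, l: False}
  {l: True, w: False}


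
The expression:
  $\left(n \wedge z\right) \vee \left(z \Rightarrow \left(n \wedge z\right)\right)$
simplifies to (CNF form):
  $n \vee \neg z$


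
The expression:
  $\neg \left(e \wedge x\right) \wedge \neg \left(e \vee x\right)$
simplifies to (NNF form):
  $\neg e \wedge \neg x$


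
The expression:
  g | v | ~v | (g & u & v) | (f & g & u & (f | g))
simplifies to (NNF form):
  True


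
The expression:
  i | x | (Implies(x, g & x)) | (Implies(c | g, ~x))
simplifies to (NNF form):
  True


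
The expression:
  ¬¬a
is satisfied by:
  {a: True}


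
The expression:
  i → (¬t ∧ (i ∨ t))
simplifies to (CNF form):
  ¬i ∨ ¬t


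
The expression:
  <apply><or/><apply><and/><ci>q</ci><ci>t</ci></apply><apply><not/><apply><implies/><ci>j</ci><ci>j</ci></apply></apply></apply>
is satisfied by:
  {t: True, q: True}


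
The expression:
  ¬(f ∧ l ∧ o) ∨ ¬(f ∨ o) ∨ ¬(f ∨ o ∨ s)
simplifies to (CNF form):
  ¬f ∨ ¬l ∨ ¬o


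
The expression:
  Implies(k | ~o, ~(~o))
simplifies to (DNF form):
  o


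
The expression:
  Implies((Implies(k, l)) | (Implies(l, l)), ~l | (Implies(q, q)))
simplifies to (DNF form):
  True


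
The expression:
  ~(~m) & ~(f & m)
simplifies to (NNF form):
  m & ~f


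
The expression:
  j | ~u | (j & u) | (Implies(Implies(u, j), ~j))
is always true.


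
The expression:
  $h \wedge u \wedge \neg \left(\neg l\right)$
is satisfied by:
  {h: True, u: True, l: True}


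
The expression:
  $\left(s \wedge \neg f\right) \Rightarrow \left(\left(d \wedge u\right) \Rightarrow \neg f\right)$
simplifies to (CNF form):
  $\text{True}$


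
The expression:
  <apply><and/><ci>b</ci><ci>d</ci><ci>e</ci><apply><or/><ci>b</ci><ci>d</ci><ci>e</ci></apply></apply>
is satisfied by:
  {e: True, b: True, d: True}


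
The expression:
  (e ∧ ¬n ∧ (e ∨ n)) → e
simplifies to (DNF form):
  True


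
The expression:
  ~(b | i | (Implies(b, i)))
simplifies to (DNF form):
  False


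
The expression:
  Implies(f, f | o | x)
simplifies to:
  True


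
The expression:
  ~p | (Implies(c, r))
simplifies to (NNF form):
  r | ~c | ~p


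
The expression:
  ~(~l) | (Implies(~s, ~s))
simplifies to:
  True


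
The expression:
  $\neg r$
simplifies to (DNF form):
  $\neg r$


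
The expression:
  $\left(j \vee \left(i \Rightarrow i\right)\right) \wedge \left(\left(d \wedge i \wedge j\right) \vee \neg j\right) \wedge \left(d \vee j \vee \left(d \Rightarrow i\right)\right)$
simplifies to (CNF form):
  $\left(d \vee \neg j\right) \wedge \left(i \vee \neg j\right)$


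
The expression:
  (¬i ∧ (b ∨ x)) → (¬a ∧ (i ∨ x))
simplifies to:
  i ∨ (x ∧ ¬a) ∨ (¬b ∧ ¬x)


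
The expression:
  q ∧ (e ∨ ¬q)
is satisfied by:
  {e: True, q: True}


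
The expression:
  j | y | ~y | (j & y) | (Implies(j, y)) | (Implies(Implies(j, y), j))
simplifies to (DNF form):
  True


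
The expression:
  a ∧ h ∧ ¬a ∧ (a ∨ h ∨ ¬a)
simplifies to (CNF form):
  False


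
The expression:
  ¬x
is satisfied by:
  {x: False}


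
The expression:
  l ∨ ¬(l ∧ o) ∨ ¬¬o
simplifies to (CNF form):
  True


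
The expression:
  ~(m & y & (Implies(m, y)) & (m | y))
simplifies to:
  ~m | ~y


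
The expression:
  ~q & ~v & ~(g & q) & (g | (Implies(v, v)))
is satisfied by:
  {q: False, v: False}


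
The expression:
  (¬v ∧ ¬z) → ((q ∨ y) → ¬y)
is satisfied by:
  {z: True, v: True, y: False}
  {z: True, v: False, y: False}
  {v: True, z: False, y: False}
  {z: False, v: False, y: False}
  {y: True, z: True, v: True}
  {y: True, z: True, v: False}
  {y: True, v: True, z: False}


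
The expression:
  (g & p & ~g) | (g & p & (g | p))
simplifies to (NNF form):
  g & p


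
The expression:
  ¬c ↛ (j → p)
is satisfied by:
  {j: True, p: False, c: False}


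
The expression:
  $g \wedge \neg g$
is never true.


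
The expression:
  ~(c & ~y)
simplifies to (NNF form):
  y | ~c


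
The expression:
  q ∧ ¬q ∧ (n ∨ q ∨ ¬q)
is never true.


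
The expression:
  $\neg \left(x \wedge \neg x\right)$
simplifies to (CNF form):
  $\text{True}$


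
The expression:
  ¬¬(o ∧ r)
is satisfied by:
  {r: True, o: True}


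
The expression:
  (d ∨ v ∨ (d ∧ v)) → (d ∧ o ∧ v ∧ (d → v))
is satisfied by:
  {o: True, v: False, d: False}
  {o: False, v: False, d: False}
  {d: True, v: True, o: True}


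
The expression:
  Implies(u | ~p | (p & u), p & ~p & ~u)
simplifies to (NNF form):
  p & ~u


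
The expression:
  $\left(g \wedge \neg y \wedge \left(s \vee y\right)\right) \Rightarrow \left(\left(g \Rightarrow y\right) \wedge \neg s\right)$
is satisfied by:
  {y: True, s: False, g: False}
  {s: False, g: False, y: False}
  {g: True, y: True, s: False}
  {g: True, s: False, y: False}
  {y: True, s: True, g: False}
  {s: True, y: False, g: False}
  {g: True, s: True, y: True}


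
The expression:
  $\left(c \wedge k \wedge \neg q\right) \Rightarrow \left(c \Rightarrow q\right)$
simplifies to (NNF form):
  $q \vee \neg c \vee \neg k$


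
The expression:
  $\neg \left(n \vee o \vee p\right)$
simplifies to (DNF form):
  $\neg n \wedge \neg o \wedge \neg p$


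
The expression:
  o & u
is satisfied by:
  {u: True, o: True}


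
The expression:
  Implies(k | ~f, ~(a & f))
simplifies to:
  ~a | ~f | ~k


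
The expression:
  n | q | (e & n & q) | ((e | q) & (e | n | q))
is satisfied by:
  {n: True, q: True, e: True}
  {n: True, q: True, e: False}
  {n: True, e: True, q: False}
  {n: True, e: False, q: False}
  {q: True, e: True, n: False}
  {q: True, e: False, n: False}
  {e: True, q: False, n: False}


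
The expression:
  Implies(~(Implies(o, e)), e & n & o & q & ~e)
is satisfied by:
  {e: True, o: False}
  {o: False, e: False}
  {o: True, e: True}


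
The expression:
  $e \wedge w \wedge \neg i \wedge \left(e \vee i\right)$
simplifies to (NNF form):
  $e \wedge w \wedge \neg i$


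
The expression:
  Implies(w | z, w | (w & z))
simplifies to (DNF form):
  w | ~z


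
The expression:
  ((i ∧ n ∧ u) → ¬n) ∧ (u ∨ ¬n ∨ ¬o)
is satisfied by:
  {u: False, o: False, n: False, i: False}
  {i: True, u: False, o: False, n: False}
  {o: True, i: False, u: False, n: False}
  {i: True, o: True, u: False, n: False}
  {u: True, i: False, o: False, n: False}
  {i: True, u: True, o: False, n: False}
  {o: True, u: True, i: False, n: False}
  {i: True, o: True, u: True, n: False}
  {n: True, i: False, u: False, o: False}
  {n: True, i: True, u: False, o: False}
  {n: True, u: True, i: False, o: False}
  {n: True, o: True, u: True, i: False}


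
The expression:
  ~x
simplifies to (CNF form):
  ~x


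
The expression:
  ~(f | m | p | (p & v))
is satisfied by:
  {p: False, f: False, m: False}


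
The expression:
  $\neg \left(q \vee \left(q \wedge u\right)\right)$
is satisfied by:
  {q: False}


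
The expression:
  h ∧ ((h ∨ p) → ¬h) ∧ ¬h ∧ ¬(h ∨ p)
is never true.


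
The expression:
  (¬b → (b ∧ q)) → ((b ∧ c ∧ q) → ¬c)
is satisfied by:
  {c: False, q: False, b: False}
  {b: True, c: False, q: False}
  {q: True, c: False, b: False}
  {b: True, q: True, c: False}
  {c: True, b: False, q: False}
  {b: True, c: True, q: False}
  {q: True, c: True, b: False}


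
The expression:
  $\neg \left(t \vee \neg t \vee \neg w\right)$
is never true.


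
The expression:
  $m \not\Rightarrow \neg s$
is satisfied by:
  {m: True, s: True}


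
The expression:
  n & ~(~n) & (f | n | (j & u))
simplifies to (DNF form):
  n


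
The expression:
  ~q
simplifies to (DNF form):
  ~q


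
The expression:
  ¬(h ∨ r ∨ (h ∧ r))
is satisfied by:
  {r: False, h: False}


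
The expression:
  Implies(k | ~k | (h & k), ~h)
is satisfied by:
  {h: False}


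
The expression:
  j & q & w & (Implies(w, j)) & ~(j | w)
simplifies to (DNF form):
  False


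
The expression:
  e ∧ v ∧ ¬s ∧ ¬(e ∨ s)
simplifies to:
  False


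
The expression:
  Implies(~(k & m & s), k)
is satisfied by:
  {k: True}


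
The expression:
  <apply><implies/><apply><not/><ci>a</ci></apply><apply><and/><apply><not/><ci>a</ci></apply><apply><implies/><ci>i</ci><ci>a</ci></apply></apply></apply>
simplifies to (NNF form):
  <apply><or/><ci>a</ci><apply><not/><ci>i</ci></apply></apply>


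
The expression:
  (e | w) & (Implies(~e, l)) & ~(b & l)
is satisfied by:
  {e: True, w: True, b: False, l: False}
  {e: True, w: False, b: False, l: False}
  {l: True, e: True, w: True, b: False}
  {l: True, e: True, w: False, b: False}
  {e: True, b: True, w: True, l: False}
  {e: True, b: True, w: False, l: False}
  {b: False, l: True, w: True, e: False}


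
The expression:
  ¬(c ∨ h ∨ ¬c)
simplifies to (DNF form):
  False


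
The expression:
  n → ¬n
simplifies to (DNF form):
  ¬n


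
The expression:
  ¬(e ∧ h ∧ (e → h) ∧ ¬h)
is always true.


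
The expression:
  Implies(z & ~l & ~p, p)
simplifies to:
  l | p | ~z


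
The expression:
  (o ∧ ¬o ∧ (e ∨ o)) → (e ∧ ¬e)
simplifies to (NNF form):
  True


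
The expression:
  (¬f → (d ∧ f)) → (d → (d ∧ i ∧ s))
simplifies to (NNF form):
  (i ∧ s) ∨ ¬d ∨ ¬f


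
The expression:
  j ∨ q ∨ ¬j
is always true.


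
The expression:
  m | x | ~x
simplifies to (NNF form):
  True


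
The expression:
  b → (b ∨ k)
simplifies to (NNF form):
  True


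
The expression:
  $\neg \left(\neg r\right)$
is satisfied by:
  {r: True}


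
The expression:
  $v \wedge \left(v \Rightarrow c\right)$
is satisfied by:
  {c: True, v: True}


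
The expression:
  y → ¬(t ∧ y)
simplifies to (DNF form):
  ¬t ∨ ¬y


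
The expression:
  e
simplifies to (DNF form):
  e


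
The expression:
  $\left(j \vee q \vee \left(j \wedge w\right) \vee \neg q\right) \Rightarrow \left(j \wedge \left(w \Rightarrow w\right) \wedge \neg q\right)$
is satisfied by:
  {j: True, q: False}


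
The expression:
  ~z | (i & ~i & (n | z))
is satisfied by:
  {z: False}


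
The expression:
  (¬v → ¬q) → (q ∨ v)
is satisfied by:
  {q: True, v: True}
  {q: True, v: False}
  {v: True, q: False}


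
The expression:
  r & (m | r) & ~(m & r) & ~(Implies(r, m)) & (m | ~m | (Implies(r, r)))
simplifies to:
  r & ~m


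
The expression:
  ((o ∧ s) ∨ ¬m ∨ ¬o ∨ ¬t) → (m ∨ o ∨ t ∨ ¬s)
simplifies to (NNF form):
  m ∨ o ∨ t ∨ ¬s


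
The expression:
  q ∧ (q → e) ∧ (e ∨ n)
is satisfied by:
  {e: True, q: True}


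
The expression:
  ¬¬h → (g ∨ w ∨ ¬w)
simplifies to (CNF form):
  True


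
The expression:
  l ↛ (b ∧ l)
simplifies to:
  l ∧ ¬b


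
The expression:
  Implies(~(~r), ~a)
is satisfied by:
  {a: False, r: False}
  {r: True, a: False}
  {a: True, r: False}


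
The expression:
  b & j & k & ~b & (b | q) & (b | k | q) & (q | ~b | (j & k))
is never true.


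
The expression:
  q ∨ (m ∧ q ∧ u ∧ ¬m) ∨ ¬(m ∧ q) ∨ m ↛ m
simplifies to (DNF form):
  True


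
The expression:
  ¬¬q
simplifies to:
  q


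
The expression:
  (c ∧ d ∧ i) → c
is always true.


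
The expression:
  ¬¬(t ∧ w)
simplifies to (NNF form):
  t ∧ w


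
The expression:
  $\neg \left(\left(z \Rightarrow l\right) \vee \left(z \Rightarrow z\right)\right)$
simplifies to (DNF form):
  $\text{False}$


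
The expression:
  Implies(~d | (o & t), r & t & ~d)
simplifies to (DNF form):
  (d & ~o) | (d & ~t) | (r & t & ~d)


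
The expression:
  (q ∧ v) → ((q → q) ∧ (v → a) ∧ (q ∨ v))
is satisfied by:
  {a: True, v: False, q: False}
  {v: False, q: False, a: False}
  {a: True, q: True, v: False}
  {q: True, v: False, a: False}
  {a: True, v: True, q: False}
  {v: True, a: False, q: False}
  {a: True, q: True, v: True}


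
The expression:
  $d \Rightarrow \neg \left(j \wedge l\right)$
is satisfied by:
  {l: False, d: False, j: False}
  {j: True, l: False, d: False}
  {d: True, l: False, j: False}
  {j: True, d: True, l: False}
  {l: True, j: False, d: False}
  {j: True, l: True, d: False}
  {d: True, l: True, j: False}


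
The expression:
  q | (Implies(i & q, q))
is always true.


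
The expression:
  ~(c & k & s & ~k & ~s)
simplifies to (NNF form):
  True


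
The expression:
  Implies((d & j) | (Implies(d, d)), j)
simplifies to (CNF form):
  j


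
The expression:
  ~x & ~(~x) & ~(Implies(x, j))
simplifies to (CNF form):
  False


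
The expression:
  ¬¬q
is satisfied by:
  {q: True}


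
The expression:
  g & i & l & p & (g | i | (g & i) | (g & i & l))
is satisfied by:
  {i: True, p: True, g: True, l: True}


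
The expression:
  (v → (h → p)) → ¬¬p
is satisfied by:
  {p: True, h: True, v: True}
  {p: True, h: True, v: False}
  {p: True, v: True, h: False}
  {p: True, v: False, h: False}
  {h: True, v: True, p: False}


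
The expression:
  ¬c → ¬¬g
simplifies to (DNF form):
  c ∨ g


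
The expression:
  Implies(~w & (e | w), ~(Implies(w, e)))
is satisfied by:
  {w: True, e: False}
  {e: False, w: False}
  {e: True, w: True}


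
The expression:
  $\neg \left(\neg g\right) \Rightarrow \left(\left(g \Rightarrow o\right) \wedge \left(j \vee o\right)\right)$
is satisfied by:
  {o: True, g: False}
  {g: False, o: False}
  {g: True, o: True}


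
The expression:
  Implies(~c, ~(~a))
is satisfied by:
  {a: True, c: True}
  {a: True, c: False}
  {c: True, a: False}


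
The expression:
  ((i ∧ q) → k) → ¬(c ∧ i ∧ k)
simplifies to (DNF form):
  ¬c ∨ ¬i ∨ ¬k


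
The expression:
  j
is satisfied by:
  {j: True}


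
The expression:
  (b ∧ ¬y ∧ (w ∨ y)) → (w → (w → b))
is always true.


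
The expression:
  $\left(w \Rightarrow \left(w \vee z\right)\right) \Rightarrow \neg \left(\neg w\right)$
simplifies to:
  $w$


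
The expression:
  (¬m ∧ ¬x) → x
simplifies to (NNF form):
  m ∨ x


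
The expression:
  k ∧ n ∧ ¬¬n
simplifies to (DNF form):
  k ∧ n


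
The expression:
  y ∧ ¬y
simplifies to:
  False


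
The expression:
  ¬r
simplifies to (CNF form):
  ¬r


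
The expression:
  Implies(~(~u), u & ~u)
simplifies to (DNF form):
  ~u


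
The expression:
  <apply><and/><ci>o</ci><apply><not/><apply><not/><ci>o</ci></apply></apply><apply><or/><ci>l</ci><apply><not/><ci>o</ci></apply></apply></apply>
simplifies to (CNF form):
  <apply><and/><ci>l</ci><ci>o</ci></apply>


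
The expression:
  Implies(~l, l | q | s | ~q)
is always true.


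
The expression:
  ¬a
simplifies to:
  ¬a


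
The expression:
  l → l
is always true.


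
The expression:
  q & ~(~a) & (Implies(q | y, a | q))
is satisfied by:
  {a: True, q: True}


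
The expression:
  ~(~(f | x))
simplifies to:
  f | x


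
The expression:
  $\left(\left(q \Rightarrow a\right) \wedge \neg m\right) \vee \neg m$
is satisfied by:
  {m: False}


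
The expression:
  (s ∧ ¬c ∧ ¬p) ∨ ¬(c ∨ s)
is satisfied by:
  {s: False, c: False, p: False}
  {p: True, s: False, c: False}
  {s: True, p: False, c: False}


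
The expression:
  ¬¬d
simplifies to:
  d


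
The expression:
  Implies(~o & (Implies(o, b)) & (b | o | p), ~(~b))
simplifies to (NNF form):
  b | o | ~p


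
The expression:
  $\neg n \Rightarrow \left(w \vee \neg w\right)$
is always true.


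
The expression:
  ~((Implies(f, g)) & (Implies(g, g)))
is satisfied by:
  {f: True, g: False}


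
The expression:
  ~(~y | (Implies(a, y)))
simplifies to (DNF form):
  False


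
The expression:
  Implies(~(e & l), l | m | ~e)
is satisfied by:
  {m: True, l: True, e: False}
  {m: True, e: False, l: False}
  {l: True, e: False, m: False}
  {l: False, e: False, m: False}
  {m: True, l: True, e: True}
  {m: True, e: True, l: False}
  {l: True, e: True, m: False}


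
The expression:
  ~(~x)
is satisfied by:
  {x: True}


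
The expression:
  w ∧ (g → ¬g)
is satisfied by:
  {w: True, g: False}


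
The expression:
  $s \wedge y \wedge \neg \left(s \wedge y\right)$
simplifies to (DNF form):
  $\text{False}$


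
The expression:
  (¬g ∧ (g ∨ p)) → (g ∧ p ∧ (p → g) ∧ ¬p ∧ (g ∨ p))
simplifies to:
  g ∨ ¬p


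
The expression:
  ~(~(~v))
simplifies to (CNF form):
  ~v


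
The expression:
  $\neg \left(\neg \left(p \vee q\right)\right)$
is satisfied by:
  {q: True, p: True}
  {q: True, p: False}
  {p: True, q: False}


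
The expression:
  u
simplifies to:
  u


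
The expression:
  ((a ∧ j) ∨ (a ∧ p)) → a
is always true.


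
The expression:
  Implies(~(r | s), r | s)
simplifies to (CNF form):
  r | s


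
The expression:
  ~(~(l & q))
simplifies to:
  l & q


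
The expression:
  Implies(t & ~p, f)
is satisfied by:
  {p: True, f: True, t: False}
  {p: True, f: False, t: False}
  {f: True, p: False, t: False}
  {p: False, f: False, t: False}
  {t: True, p: True, f: True}
  {t: True, p: True, f: False}
  {t: True, f: True, p: False}


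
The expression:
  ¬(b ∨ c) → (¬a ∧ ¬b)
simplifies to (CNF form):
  b ∨ c ∨ ¬a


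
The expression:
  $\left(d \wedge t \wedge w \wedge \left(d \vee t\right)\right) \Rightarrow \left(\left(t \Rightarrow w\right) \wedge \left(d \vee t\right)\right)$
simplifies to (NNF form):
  $\text{True}$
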